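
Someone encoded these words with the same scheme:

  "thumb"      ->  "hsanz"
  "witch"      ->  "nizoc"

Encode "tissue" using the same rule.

kayyoz

The output letters match the input read backwards, each shifted +6: thumb reversed is bmuht. Read the word backwards and shift each letter +6.
For tissue: reverse → eussit; then shift: e+6=k, u+6=a, s+6=y, s+6=y, i+6=o, t+6=z.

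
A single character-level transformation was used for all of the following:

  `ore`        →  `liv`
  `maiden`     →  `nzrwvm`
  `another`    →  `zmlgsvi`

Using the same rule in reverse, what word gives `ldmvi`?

owner

Each pair mirrors across the alphabet (o↔l, r↔i, e↔v): positions sum to 25. Each letter is replaced by its mirror in the alphabet: a↔z, b↔y, c↔x, and so on (the Atbash cipher).
Decoding ldmvi: l↔o, d↔w, m↔n, v↔e, i↔r.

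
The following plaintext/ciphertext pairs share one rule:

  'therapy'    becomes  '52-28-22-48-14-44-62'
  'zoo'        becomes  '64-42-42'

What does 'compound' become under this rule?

18-42-38-44-42-54-40-20

t(#20)→52 and h(#8)→28: differences scale by 2, so n = 2·pos + 12. With a=1..z=26, the number is 2·pos + 12.
Applying it to compound: c=3→18, o=15→42, m=13→38, p=16→44, o=15→42, u=21→54, n=14→40, d=4→20.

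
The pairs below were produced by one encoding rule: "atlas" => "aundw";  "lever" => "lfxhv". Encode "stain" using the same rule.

In atlas: a→a is +0, t→u is +1, l→n is +2, a→d is +3 — the shift increases by 1 each position. The shift increases by 1 at each position, starting from +0: 0, 1, 2, ….
For stain: s+0=s, t+1=u, a+2=c, i+3=l, n+4=r.

suclr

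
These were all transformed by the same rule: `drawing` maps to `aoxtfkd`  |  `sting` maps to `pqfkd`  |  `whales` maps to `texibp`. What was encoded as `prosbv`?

Compare letters: d→a is +23, r→o is +23, a→x is +23 — a constant shift. It's a constant shift of +23 (ROT23).
Undoing it on prosbv: p−23=s, r−23=u, o−23=r, s−23=v, b−23=e, v−23=y.

survey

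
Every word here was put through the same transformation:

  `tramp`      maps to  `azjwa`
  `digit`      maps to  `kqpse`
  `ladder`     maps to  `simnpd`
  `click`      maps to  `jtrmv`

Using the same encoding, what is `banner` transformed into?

In tramp: t→a is +7, r→z is +8, a→j is +9, m→w is +10 — the shift increases by 1 each position. Letter i (0-indexed) is shifted by i+7, so successive shifts are 7, 8, 9, ….
For banner: b+7=i, a+8=i, n+9=w, n+10=x, e+11=p, r+12=d.

iiwxpd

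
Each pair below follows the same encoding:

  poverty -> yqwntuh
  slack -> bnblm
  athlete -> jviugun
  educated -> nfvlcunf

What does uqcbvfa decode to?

lobster

The shifts repeat in a cycle of length 3: positions 0,1,… shift by +9, +2, +1, then the pattern repeats.
Undoing it on uqcbvfa: u−9=l, q−2=o, c−1=b, b−9=s, v−2=t, f−1=e, a−9=r.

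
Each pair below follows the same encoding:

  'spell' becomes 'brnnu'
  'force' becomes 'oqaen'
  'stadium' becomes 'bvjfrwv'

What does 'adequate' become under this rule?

jfnsdccg

The shifts repeat in a cycle of length 2: positions 0,1,… shift by +9, +2, then the pattern repeats.
On adequate: a+9=j, d+2=f, e+9=n, q+2=s, u+9=d, a+2=c, t+9=c, e+2=g.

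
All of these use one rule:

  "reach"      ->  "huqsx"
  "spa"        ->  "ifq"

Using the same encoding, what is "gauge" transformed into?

wqkwu

Compare letters: r→h is +16, e→u is +16, a→q is +16 — a constant shift. It's a constant shift of +16 (ROT16).
Applying it to gauge: g+16=w, a+16=q, u+16=k, g+16=w, e+16=u.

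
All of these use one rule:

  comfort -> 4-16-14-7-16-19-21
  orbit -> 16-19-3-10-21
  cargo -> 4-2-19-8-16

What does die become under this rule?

5-10-6

c is letter #3 and maps to 4: an offset of 1. Each letter is replaced by its alphabet position (a=1..z=26) + 1.
On die: d=4→5, i=9→10, e=5→6.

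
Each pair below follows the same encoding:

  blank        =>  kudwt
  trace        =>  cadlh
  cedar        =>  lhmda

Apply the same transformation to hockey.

qrlthh

Two shifts are in play — +3 for a/e/i/o/u, +9 for every other letter.
Applying it to hockey: h(cons)+9=q, o(vowel)+3=r, c(cons)+9=l, k(cons)+9=t, e(vowel)+3=h, y(cons)+9=h.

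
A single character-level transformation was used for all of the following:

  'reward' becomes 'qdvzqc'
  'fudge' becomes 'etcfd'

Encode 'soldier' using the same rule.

Compare letters: r→q is +25, e→d is +25, w→v is +25 — a constant shift. Each letter is shifted forward by 25 in the alphabet (a Caesar shift of +25).
On soldier: s+25=r, o+25=n, l+25=k, d+25=c, i+25=h, e+25=d, r+25=q.

rnkchdq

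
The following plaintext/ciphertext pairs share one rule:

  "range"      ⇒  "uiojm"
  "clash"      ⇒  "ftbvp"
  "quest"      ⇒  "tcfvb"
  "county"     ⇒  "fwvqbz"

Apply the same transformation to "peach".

Shifts by position in range: pos 0: r→u (+3), pos 1: a→i (+8), pos 2: n→o (+1), pos 3: g→j (+3), pos 4: e→m (+8) — repeating every 3. The shifts repeat in a cycle of length 3: positions 0,1,… shift by +3, +8, +1, then the pattern repeats.
For peach: p+3=s, e+8=m, a+1=b, c+3=f, h+8=p.

smbfp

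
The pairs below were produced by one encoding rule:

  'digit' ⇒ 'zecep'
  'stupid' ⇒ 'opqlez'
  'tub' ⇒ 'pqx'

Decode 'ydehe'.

Compare letters: d→z is +22, i→e is +22, g→c is +22 — a constant shift. Each letter is shifted forward by 22 in the alphabet (a Caesar shift of +22).
Reversing it on ydehe: y−22=c, d−22=h, e−22=i, h−22=l, e−22=i.

chili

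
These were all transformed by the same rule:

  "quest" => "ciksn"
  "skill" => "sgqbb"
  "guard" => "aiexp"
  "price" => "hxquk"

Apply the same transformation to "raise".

xeqsk

Treating letters as 0–25, the rule is x ↦ 21x + 4 (mod 26).
On raise: r(17)→21·17+4≡23=x; a(0)→21·0+4≡4=e; i(8)→21·8+4≡16=q; s(18)→21·18+4≡18=s; e(4)→21·4+4≡10=k (all mod 26).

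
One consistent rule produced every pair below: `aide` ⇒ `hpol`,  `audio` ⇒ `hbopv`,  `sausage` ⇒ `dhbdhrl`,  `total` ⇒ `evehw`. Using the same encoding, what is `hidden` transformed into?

spooly

Vowels shift forward by 7 and consonants shift forward by 11.
Applying it to hidden: h(cons)+11=s, i(vowel)+7=p, d(cons)+11=o, d(cons)+11=o, e(vowel)+7=l, n(cons)+11=y.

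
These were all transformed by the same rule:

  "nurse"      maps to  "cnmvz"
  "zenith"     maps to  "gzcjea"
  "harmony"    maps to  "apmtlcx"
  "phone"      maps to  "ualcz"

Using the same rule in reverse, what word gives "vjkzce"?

n(13)→c(2) and u(20)→n(13) fit y≡9x+15 (mod 26); the inverse of 9 mod 26 is 3. Treating letters as 0–25, the rule is x ↦ 9x + 15 (mod 26).
Undoing it on vjkzce: v(21)→3·(21−15)≡18=s; j(9)→3·(9−15)≡8=i; k(10)→3·(10−15)≡11=l; z(25)→3·(25−15)≡4=e; c(2)→3·(2−15)≡13=n; e(4)→3·(4−15)≡19=t (all mod 26).

silent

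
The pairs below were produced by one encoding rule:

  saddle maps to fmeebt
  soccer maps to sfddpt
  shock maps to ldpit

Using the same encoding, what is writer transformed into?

The output letters match the input read backwards, each shifted +1: saddle reversed is elddas. The word is reversed, then every letter is shifted forward by 1.
For writer: reverse → retirw; then shift: r+1=s, e+1=f, t+1=u, i+1=j, r+1=s, w+1=x.

sfujsx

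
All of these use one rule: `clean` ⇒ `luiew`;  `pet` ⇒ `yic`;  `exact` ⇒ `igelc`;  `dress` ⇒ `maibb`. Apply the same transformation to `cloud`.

lusym

The rule splits by letter class: vowels +4, consonants +9.
Applying it to cloud: c(cons)+9=l, l(cons)+9=u, o(vowel)+4=s, u(vowel)+4=y, d(cons)+9=m.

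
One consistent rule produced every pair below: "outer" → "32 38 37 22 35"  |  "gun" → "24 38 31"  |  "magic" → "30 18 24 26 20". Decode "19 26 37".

bit

o is letter #15 and maps to 32: an offset of 17. Letters become their 1-based position plus 17 (so a→18, b→19, …).
Reversing it on 19 26 37: 19→(19−17)÷1=2=b, 26→(26−17)÷1=9=i, 37→(37−17)÷1=20=t.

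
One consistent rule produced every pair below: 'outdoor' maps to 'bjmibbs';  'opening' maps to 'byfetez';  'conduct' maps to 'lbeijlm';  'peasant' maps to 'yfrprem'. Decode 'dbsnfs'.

o(14)→b(1) and u(20)→j(9) fit y≡23x+17 (mod 26); the inverse of 23 mod 26 is 17. Treating letters as 0–25, the rule is x ↦ 23x + 17 (mod 26).
Reversing it on dbsnfs: d(3)→17·(3−17)≡22=w; b(1)→17·(1−17)≡14=o; s(18)→17·(18−17)≡17=r; n(13)→17·(13−17)≡10=k; f(5)→17·(5−17)≡4=e; s(18)→17·(18−17)≡17=r (all mod 26).

worker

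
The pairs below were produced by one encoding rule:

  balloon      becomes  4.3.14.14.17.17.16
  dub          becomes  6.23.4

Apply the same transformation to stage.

Letters become their 1-based position plus 2 (so a→3, b→4, …).
Applying it to stage: s=19→21, t=20→22, a=1→3, g=7→9, e=5→7.

21.22.3.9.7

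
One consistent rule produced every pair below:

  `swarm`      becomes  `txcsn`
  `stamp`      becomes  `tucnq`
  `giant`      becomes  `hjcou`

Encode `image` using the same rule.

jnchf

Shifts by position in swarm: pos 0: s→t (+1), pos 1: w→x (+1), pos 2: a→c (+2), pos 3: r→s (+1), pos 4: m→n (+1) — repeating every 3. The shifts repeat in a cycle of length 3: positions 0,1,… shift by +1, +1, +2, then the pattern repeats.
For image: i+1=j, m+1=n, a+2=c, g+1=h, e+1=f.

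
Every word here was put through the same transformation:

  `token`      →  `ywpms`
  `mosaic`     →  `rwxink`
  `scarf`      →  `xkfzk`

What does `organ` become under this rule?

tzlis

The shifts repeat in a cycle of length 2: positions 0,1,… shift by +5, +8, then the pattern repeats.
Applying it to organ: o+5=t, r+8=z, g+5=l, a+8=i, n+5=s.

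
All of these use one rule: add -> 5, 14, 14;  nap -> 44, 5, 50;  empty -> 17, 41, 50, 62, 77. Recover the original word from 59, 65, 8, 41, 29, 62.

submit

a(#1)→5 and d(#4)→14: differences scale by 3, so n = 3·pos + 2. Each letter becomes 3×(its alphabet position, a=1..z=26) + 2.
Undoing it on 59, 65, 8, 41, 29, 62: 59→(59−2)÷3=19=s, 65→(65−2)÷3=21=u, 8→(8−2)÷3=2=b, 41→(41−2)÷3=13=m, 29→(29−2)÷3=9=i, 62→(62−2)÷3=20=t.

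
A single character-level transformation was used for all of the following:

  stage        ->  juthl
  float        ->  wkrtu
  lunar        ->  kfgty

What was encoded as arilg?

dozen

s(18)→j(9) and t(19)→u(20) fit y≡11x+19 (mod 26); the inverse of 11 mod 26 is 19. This is an affine cipher: with a=0,…,z=25, each position x becomes (11x+19) mod 26.
Decoding arilg: a(0)→19·(0−19)≡3=d; r(17)→19·(17−19)≡14=o; i(8)→19·(8−19)≡25=z; l(11)→19·(11−19)≡4=e; g(6)→19·(6−19)≡13=n (all mod 26).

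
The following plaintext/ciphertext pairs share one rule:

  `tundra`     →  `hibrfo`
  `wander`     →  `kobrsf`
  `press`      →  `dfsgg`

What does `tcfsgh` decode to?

forest

Compare letters: t→h is +14, u→i is +14, n→b is +14 — a constant shift. Each letter is shifted forward by 14 in the alphabet (a Caesar shift of +14).
Decoding tcfsgh: t−14=f, c−14=o, f−14=r, s−14=e, g−14=s, h−14=t.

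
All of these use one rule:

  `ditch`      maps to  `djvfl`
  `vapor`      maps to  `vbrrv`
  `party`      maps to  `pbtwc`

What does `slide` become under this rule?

In ditch: d→d is +0, i→j is +1, t→v is +2, c→f is +3 — the shift increases by 1 each position. The shift increases by 1 at each position, starting from +0: 0, 1, 2, ….
For slide: s+0=s, l+1=m, i+2=k, d+3=g, e+4=i.

smkgi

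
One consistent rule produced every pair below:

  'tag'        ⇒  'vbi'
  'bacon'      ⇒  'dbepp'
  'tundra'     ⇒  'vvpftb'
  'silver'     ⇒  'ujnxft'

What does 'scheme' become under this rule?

uejfof

The shift depends on letter class: consonant t→v is +2, but vowel a→b is +1. Two shifts are in play — +1 for a/e/i/o/u, +2 for every other letter.
Applying it to scheme: s(cons)+2=u, c(cons)+2=e, h(cons)+2=j, e(vowel)+1=f, m(cons)+2=o, e(vowel)+1=f.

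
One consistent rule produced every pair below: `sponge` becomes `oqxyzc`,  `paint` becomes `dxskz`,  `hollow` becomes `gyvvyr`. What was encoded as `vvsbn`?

drill

The word is reversed, then every letter is shifted forward by 10.
Undoing it on vvsbn: shift back: v−10=l, v−10=l, s−10=i, b−10=r, n−10=d → llird; then reverse → drill.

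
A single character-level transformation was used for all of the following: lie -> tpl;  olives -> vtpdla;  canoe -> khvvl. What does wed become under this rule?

ell

The shift depends on letter class: consonant l→t is +8, but vowel i→p is +7. The rule splits by letter class: vowels +7, consonants +8.
On wed: w(cons)+8=e, e(vowel)+7=l, d(cons)+8=l.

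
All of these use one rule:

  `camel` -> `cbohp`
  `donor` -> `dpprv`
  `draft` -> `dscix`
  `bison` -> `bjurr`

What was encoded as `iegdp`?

In camel: c→c is +0, a→b is +1, m→o is +2, e→h is +3 — the shift increases by 1 each position. Each letter shifts forward by its position index (0, 1, 2, …) — the shift grows by one for each successive letter.
Reversing it on iegdp: i−0=i, e−1=d, g−2=e, d−3=a, p−4=l.

ideal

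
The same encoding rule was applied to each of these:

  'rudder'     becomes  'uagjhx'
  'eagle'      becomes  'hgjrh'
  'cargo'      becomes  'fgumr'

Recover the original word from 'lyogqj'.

island

Shifts by position in rudder: pos 0: r→u (+3), pos 1: u→a (+6), pos 2: d→g (+3), pos 3: d→j (+6) — repeating every 2. It's a Vigenère-style cipher with numeric key [3,6]: position i shifts by key[i mod 2].
Reversing it on lyogqj: l−3=i, y−6=s, o−3=l, g−6=a, q−3=n, j−6=d.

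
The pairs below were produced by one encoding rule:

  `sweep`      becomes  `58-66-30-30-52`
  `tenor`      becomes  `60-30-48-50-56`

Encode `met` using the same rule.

s(#19)→58 and w(#23)→66: differences scale by 2, so n = 2·pos + 20. With a=1..z=26, the number is 2·pos + 20.
Applying it to met: m=13→46, e=5→30, t=20→60.

46-30-60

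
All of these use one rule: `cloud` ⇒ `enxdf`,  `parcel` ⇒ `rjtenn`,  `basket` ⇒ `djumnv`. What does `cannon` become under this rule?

The shift depends on letter class: consonant c→e is +2, but vowel o→x is +9. Vowels shift forward by 9 and consonants shift forward by 2.
On cannon: c(cons)+2=e, a(vowel)+9=j, n(cons)+2=p, n(cons)+2=p, o(vowel)+9=x, n(cons)+2=p.

ejppxp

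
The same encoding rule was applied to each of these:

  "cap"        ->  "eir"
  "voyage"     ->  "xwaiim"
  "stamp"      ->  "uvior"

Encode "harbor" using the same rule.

jitdwt

The shift depends on letter class: consonant c→e is +2, but vowel a→i is +8. Two shifts are in play — +8 for a/e/i/o/u, +2 for every other letter.
For harbor: h(cons)+2=j, a(vowel)+8=i, r(cons)+2=t, b(cons)+2=d, o(vowel)+8=w, r(cons)+2=t.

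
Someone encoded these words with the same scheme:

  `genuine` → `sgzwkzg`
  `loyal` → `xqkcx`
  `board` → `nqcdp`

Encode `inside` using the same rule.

The shift depends on letter class: consonant g→s is +12, but vowel e→g is +2. The rule splits by letter class: vowels +2, consonants +12.
For inside: i(vowel)+2=k, n(cons)+12=z, s(cons)+12=e, i(vowel)+2=k, d(cons)+12=p, e(vowel)+2=g.

kzekpg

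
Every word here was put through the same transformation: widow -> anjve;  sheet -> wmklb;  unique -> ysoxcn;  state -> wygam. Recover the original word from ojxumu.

kernel

In widow: w→a is +4, i→n is +5, d→j is +6, o→v is +7 — the shift increases by 1 each position. The shift increases by 1 at each position, starting from +4: 4, 5, 6, ….
Reversing it on ojxumu: o−4=k, j−5=e, x−6=r, u−7=n, m−8=e, u−9=l.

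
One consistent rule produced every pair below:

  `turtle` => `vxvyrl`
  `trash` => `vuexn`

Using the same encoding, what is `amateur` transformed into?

In turtle: t→v is +2, u→x is +3, r→v is +4, t→y is +5 — the shift increases by 1 each position. Each letter shifts forward by (position + 2), i.e. 2, 3, 4, … — the shift grows by one for each successive letter.
Applying it to amateur: a+2=c, m+3=p, a+4=e, t+5=y, e+6=k, u+7=b, r+8=z.

cpeykbz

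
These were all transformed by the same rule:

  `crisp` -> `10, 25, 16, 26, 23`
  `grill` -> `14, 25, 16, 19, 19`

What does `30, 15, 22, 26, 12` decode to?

whose

c is letter #3 and maps to 10: an offset of 7. Letters become their 1-based position plus 7 (so a→8, b→9, …).
Decoding 30, 15, 22, 26, 12: 30→(30−7)÷1=23=w, 15→(15−7)÷1=8=h, 22→(22−7)÷1=15=o, 26→(26−7)÷1=19=s, 12→(12−7)÷1=5=e.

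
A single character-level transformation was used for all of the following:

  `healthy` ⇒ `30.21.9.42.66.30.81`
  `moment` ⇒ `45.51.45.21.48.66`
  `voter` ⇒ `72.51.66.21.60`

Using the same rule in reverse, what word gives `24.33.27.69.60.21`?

figure

h(#8)→30 and e(#5)→21: differences scale by 3, so n = 3·pos + 6. The formula is n = 3×(alphabet index, a=1) + 6.
Undoing it on 24.33.27.69.60.21: 24→(24−6)÷3=6=f, 33→(33−6)÷3=9=i, 27→(27−6)÷3=7=g, 69→(69−6)÷3=21=u, 60→(60−6)÷3=18=r, 21→(21−6)÷3=5=e.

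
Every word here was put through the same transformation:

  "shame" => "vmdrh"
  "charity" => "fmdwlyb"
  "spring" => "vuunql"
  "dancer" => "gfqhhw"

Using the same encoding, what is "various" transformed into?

yfunrzv

Shifts by position in shame: pos 0: s→v (+3), pos 1: h→m (+5), pos 2: a→d (+3), pos 3: m→r (+5) — repeating every 2. A repeating key of period 2 is used — shifts +3, +5 over and over.
On various: v+3=y, a+5=f, r+3=u, i+5=n, o+3=r, u+5=z, s+3=v.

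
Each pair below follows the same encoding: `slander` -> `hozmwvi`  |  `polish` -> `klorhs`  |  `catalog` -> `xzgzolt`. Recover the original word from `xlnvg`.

Each pair mirrors across the alphabet (s↔h, l↔o, a↔z): positions sum to 25. Letters are reflected about the middle of the alphabet (position → 25−position): Atbash.
Reversing it on xlnvg: x↔c, l↔o, n↔m, v↔e, g↔t.

comet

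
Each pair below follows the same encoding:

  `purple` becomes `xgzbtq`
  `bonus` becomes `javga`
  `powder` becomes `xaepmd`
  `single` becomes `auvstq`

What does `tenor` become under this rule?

bqvaz

The shifts repeat in a cycle of length 2: positions 0,1,… shift by +8, +12, then the pattern repeats.
Applying it to tenor: t+8=b, e+12=q, n+8=v, o+12=a, r+8=z.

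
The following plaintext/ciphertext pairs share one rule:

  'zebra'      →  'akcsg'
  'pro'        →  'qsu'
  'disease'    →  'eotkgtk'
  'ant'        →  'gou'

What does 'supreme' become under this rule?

The shift depends on letter class: consonant z→a is +1, but vowel e→k is +6. The rule splits by letter class: vowels +6, consonants +1.
Applying it to supreme: s(cons)+1=t, u(vowel)+6=a, p(cons)+1=q, r(cons)+1=s, e(vowel)+6=k, m(cons)+1=n, e(vowel)+6=k.

taqsknk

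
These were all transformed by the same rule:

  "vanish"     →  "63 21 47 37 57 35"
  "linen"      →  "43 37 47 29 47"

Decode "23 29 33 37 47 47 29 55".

v(#22)→63 and a(#1)→21: differences scale by 2, so n = 2·pos + 19. With a=1..z=26, the number is 2·pos + 19.
Decoding 23 29 33 37 47 47 29 55: 23→(23−19)÷2=2=b, 29→(29−19)÷2=5=e, 33→(33−19)÷2=7=g, 37→(37−19)÷2=9=i, 47→(47−19)÷2=14=n, 47→(47−19)÷2=14=n, 29→(29−19)÷2=5=e, 55→(55−19)÷2=18=r.

beginner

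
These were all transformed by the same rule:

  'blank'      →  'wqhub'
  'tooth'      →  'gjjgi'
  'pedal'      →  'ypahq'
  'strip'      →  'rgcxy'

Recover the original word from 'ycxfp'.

b(1)→w(22) and l(11)→q(16) fit y≡15x+7 (mod 26); the inverse of 15 mod 26 is 7. Treating letters as 0–25, the rule is x ↦ 15x + 7 (mod 26).
Undoing it on ycxfp: y(24)→7·(24−7)≡15=p; c(2)→7·(2−7)≡17=r; x(23)→7·(23−7)≡8=i; f(5)→7·(5−7)≡12=m; p(15)→7·(15−7)≡4=e (all mod 26).

prime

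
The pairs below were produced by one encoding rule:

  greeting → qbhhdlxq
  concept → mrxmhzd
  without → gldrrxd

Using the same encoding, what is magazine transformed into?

The rule splits by letter class: vowels +3, consonants +10.
On magazine: m(cons)+10=w, a(vowel)+3=d, g(cons)+10=q, a(vowel)+3=d, z(cons)+10=j, i(vowel)+3=l, n(cons)+10=x, e(vowel)+3=h.

wdqdjlxh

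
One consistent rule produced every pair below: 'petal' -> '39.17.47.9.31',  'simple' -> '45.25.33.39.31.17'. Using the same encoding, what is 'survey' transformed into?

45.49.43.51.17.57

p(#16)→39 and e(#5)→17: differences scale by 2, so n = 2·pos + 7. With a=1..z=26, the number is 2·pos + 7.
Applying it to survey: s=19→45, u=21→49, r=18→43, v=22→51, e=5→17, y=25→57.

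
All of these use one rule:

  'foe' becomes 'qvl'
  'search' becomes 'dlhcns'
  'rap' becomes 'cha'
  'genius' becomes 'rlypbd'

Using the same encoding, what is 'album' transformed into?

Two shifts are in play — +7 for a/e/i/o/u, +11 for every other letter.
For album: a(vowel)+7=h, l(cons)+11=w, b(cons)+11=m, u(vowel)+7=b, m(cons)+11=x.

hwmbx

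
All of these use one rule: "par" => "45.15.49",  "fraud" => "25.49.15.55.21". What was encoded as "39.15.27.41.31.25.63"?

magnify

p(#16)→45 and a(#1)→15: differences scale by 2, so n = 2·pos + 13. The formula is n = 2×(alphabet index, a=1) + 13.
Reversing it on 39.15.27.41.31.25.63: 39→(39−13)÷2=13=m, 15→(15−13)÷2=1=a, 27→(27−13)÷2=7=g, 41→(41−13)÷2=14=n, 31→(31−13)÷2=9=i, 25→(25−13)÷2=6=f, 63→(63−13)÷2=25=y.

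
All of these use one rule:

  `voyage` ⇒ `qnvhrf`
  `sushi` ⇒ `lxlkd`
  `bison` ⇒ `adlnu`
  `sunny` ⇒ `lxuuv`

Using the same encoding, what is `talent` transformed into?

ehifue

v(21)→q(16) and o(14)→n(13) fit y≡19x+7 (mod 26); the inverse of 19 mod 26 is 11. Treating letters as 0–25, the rule is x ↦ 19x + 7 (mod 26).
Applying it to talent: t(19)→19·19+7≡4=e; a(0)→19·0+7≡7=h; l(11)→19·11+7≡8=i; e(4)→19·4+7≡5=f; n(13)→19·13+7≡20=u; t(19)→19·19+7≡4=e (all mod 26).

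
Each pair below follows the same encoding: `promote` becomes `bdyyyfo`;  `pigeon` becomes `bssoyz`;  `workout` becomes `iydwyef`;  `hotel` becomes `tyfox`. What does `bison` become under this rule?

nseyz

The shift depends on letter class: consonant p→b is +12, but vowel o→y is +10. The rule splits by letter class: vowels +10, consonants +12.
On bison: b(cons)+12=n, i(vowel)+10=s, s(cons)+12=e, o(vowel)+10=y, n(cons)+12=z.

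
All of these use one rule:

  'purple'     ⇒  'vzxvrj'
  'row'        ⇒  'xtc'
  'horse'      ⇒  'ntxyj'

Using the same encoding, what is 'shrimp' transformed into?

ynxnsv

The shift depends on letter class: consonant p→v is +6, but vowel u→z is +5. The rule splits by letter class: vowels +5, consonants +6.
On shrimp: s(cons)+6=y, h(cons)+6=n, r(cons)+6=x, i(vowel)+5=n, m(cons)+6=s, p(cons)+6=v.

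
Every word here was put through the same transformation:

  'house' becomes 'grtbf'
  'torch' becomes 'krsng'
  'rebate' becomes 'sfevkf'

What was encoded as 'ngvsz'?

h(7)→g(6) and o(14)→r(17) fit y≡9x+21 (mod 26); the inverse of 9 mod 26 is 3. Treating letters as 0–25, the rule is x ↦ 9x + 21 (mod 26).
Undoing it on ngvsz: n(13)→3·(13−21)≡2=c; g(6)→3·(6−21)≡7=h; v(21)→3·(21−21)≡0=a; s(18)→3·(18−21)≡17=r; z(25)→3·(25−21)≡12=m (all mod 26).

charm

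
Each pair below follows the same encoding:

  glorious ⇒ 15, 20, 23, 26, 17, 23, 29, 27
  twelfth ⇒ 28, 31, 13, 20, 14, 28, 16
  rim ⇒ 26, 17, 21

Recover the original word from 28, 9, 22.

tan

g is letter #7 and maps to 15: an offset of 8. The number is (letter's place in the alphabet, a=1) + 8.
Undoing it on 28, 9, 22: 28→(28−8)÷1=20=t, 9→(9−8)÷1=1=a, 22→(22−8)÷1=14=n.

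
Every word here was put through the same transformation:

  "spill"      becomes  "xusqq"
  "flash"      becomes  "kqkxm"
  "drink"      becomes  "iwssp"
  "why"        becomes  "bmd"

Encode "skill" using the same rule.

Two shifts are in play — +10 for a/e/i/o/u, +5 for every other letter.
On skill: s(cons)+5=x, k(cons)+5=p, i(vowel)+10=s, l(cons)+5=q, l(cons)+5=q.

xpsqq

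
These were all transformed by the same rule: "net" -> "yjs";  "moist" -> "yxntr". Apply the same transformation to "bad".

The output letters match the input read backwards, each shifted +5: net reversed is ten. Two steps: reverse the string, then apply a Caesar shift of +5.
On bad: reverse → dab; then shift: d+5=i, a+5=f, b+5=g.

ifg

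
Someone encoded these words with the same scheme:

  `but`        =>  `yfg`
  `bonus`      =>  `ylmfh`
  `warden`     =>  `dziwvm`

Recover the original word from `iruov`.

This is the alphabet-reversal cipher (Atbash): a becomes z, b becomes y, etc.
Undoing it on iruov: i↔r, r↔i, u↔f, o↔l, v↔e.

rifle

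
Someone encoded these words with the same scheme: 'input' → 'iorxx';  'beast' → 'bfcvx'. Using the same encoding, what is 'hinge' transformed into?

In input: i→i is +0, n→o is +1, p→r is +2, u→x is +3 — the shift increases by 1 each position. Each letter shifts forward by its position index (0, 1, 2, …) — the shift grows by one for each successive letter.
Applying it to hinge: h+0=h, i+1=j, n+2=p, g+3=j, e+4=i.

hjpji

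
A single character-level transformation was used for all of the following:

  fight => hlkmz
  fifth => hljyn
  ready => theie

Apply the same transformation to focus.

hrgzy

In fight: f→h is +2, i→l is +3, g→k is +4, h→m is +5 — the shift increases by 1 each position. Each letter shifts forward by (position + 2), i.e. 2, 3, 4, … — the shift grows by one for each successive letter.
On focus: f+2=h, o+3=r, c+4=g, u+5=z, s+6=y.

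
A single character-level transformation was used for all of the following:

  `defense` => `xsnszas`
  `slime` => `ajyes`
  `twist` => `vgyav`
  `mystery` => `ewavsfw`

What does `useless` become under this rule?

qasjsaa

d(3)→x(23) and e(4)→s(18) fit y≡21x+12 (mod 26); the inverse of 21 mod 26 is 5. This is an affine cipher: with a=0,…,z=25, each position x becomes (21x+12) mod 26.
For useless: u(20)→21·20+12≡16=q; s(18)→21·18+12≡0=a; e(4)→21·4+12≡18=s; l(11)→21·11+12≡9=j; e(4)→21·4+12≡18=s; s(18)→21·18+12≡0=a; s(18)→21·18+12≡0=a (all mod 26).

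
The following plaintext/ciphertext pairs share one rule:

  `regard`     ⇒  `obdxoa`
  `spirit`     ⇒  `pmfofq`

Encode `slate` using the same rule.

pixqb

Every letter moves 23 places later in the alphabet, wrapping around z→a.
For slate: s+23=p, l+23=i, a+23=x, t+23=q, e+23=b.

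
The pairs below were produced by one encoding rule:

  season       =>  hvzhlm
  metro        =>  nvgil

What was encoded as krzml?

Each pair mirrors across the alphabet (s↔h, e↔v, a↔z): positions sum to 25. Each letter is replaced by its mirror in the alphabet: a↔z, b↔y, c↔x, and so on (the Atbash cipher).
Undoing it on krzml: k↔p, r↔i, z↔a, m↔n, l↔o.

piano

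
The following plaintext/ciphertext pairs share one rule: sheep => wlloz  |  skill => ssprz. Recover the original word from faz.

sty

The output letters match the input read backwards, each shifted +7: sheep reversed is peehs. The word is reversed, then every letter is shifted forward by 7.
Decoding faz: shift back: f−7=y, a−7=t, z−7=s → yts; then reverse → sty.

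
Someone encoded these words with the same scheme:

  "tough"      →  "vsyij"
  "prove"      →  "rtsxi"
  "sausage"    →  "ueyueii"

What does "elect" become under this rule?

iniev

The shift depends on letter class: consonant t→v is +2, but vowel o→s is +4. Vowels shift forward by 4 and consonants shift forward by 2.
For elect: e(vowel)+4=i, l(cons)+2=n, e(vowel)+4=i, c(cons)+2=e, t(cons)+2=v.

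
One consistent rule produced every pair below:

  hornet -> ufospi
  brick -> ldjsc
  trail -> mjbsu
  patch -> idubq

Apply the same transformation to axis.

tjyb

The word is reversed, then every letter is shifted forward by 1.
For axis: reverse → sixa; then shift: s+1=t, i+1=j, x+1=y, a+1=b.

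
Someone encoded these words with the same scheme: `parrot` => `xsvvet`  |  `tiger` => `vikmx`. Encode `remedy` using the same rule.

Read the word backwards and shift each letter +4.
On remedy: reverse → ydemer; then shift: y+4=c, d+4=h, e+4=i, m+4=q, e+4=i, r+4=v.

chiqiv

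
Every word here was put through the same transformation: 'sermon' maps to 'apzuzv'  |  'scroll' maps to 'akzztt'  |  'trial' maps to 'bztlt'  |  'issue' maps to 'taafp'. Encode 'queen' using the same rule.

yfppv

The shift depends on letter class: consonant s→a is +8, but vowel e→p is +11. Vowels shift forward by 11 and consonants shift forward by 8.
On queen: q(cons)+8=y, u(vowel)+11=f, e(vowel)+11=p, e(vowel)+11=p, n(cons)+8=v.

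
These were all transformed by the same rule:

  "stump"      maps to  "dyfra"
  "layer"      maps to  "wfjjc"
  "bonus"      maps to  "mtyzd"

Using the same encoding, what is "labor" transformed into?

The shifts repeat in a cycle of length 2: positions 0,1,… shift by +11, +5, then the pattern repeats.
On labor: l+11=w, a+5=f, b+11=m, o+5=t, r+11=c.

wfmtc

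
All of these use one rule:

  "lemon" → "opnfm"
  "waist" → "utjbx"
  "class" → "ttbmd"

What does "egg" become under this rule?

Two steps: reverse the string, then apply a Caesar shift of +1.
For egg: reverse → gge; then shift: g+1=h, g+1=h, e+1=f.

hhf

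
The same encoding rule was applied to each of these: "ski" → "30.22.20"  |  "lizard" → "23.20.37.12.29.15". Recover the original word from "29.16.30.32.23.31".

result

s is letter #19 and maps to 30: an offset of 11. Each letter is replaced by its alphabet position (a=1..z=26) + 11.
Undoing it on 29.16.30.32.23.31: 29→(29−11)÷1=18=r, 16→(16−11)÷1=5=e, 30→(30−11)÷1=19=s, 32→(32−11)÷1=21=u, 23→(23−11)÷1=12=l, 31→(31−11)÷1=20=t.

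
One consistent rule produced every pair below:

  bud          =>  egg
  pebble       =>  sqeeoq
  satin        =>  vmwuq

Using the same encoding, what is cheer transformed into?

fkqqu

The shift depends on letter class: consonant b→e is +3, but vowel u→g is +12. Vowels shift forward by 12 and consonants shift forward by 3.
For cheer: c(cons)+3=f, h(cons)+3=k, e(vowel)+12=q, e(vowel)+12=q, r(cons)+3=u.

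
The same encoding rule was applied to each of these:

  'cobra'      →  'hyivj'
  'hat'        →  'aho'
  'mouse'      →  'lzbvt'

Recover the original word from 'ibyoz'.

The output letters match the input read backwards, each shifted +7: cobra reversed is arboc. Two steps: reverse the string, then apply a Caesar shift of +7.
Reversing it on ibyoz: shift back: i−7=b, b−7=u, y−7=r, o−7=h, z−7=s → burhs; then reverse → shrub.

shrub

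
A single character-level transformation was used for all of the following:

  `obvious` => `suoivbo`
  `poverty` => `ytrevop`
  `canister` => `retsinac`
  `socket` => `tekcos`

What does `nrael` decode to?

learn

The output letters match the input read backwards: obvious reversed is suoivbo. It's just the letters in reverse order.
Reversing it on nrael: then reverse → learn.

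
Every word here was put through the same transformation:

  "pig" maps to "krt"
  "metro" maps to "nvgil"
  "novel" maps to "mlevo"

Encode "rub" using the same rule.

ify

This is the alphabet-reversal cipher (Atbash): a becomes z, b becomes y, etc.
For rub: r↔i, u↔f, b↔y.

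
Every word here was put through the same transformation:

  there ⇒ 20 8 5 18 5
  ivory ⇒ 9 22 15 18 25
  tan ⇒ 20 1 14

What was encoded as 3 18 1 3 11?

Letters become their 1-indexed alphabet positions: a=1 … z=26.
Reversing it on 3 18 1 3 11: 3=c, 18=r, 1=a, 3=c, 11=k.

crack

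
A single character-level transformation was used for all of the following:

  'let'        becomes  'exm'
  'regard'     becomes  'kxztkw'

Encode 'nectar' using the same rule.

Compare letters: l→e is +19, e→x is +19, t→m is +19 — a constant shift. It's a constant shift of +19 (ROT19).
On nectar: n+19=g, e+19=x, c+19=v, t+19=m, a+19=t, r+19=k.

gxvmtk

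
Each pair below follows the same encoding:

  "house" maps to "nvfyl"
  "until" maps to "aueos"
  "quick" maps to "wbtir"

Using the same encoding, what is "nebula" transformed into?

tlmasl

A repeating key of period 3 is used — shifts +6, +7, +11 over and over.
For nebula: n+6=t, e+7=l, b+11=m, u+6=a, l+7=s, a+11=l.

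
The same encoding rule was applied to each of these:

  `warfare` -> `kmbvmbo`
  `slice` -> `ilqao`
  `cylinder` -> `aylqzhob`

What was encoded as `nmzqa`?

w(22)→k(10) and a(0)→m(12) fit y≡7x+12 (mod 26); the inverse of 7 mod 26 is 15. Each letter's alphabet position (a=0..z=25) is mapped through 7·x+12 mod 26 — an affine cipher.
Decoding nmzqa: n(13)→15·(13−12)≡15=p; m(12)→15·(12−12)≡0=a; z(25)→15·(25−12)≡13=n; q(16)→15·(16−12)≡8=i; a(0)→15·(0−12)≡2=c (all mod 26).

panic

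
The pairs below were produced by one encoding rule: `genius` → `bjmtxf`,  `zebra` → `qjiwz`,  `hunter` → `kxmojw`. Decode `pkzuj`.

whale

Treating letters as 0–25, the rule is x ↦ 9x + 25 (mod 26).
Reversing it on pkzuj: p(15)→3·(15−25)≡22=w; k(10)→3·(10−25)≡7=h; z(25)→3·(25−25)≡0=a; u(20)→3·(20−25)≡11=l; j(9)→3·(9−25)≡4=e (all mod 26).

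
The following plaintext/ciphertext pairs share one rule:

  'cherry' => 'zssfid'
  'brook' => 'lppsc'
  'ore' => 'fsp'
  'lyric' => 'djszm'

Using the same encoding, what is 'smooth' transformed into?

iuppnt

The output letters match the input read backwards, each shifted +1: cherry reversed is yrrehc. Read the word backwards and shift each letter +1.
On smooth: reverse → htooms; then shift: h+1=i, t+1=u, o+1=p, o+1=p, m+1=n, s+1=t.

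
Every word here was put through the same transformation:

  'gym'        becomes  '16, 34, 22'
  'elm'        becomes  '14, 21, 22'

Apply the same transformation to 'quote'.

26, 30, 24, 29, 14

The number is (letter's place in the alphabet, a=1) + 9.
For quote: q=17→26, u=21→30, o=15→24, t=20→29, e=5→14.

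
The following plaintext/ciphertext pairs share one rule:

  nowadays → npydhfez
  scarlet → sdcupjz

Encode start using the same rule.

sucux

In nowadays: n→n is +0, o→p is +1, w→y is +2, a→d is +3 — the shift increases by 1 each position. Letter i (0-indexed) is shifted by i+0, so successive shifts are 0, 1, 2, ….
For start: s+0=s, t+1=u, a+2=c, r+3=u, t+4=x.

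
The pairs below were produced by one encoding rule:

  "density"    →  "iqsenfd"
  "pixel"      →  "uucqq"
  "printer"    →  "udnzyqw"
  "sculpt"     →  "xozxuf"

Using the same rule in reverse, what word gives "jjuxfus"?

Shifts by position in density: pos 0: d→i (+5), pos 1: e→q (+12), pos 2: n→s (+5), pos 3: s→e (+12) — repeating every 2. A repeating key of period 2 is used — shifts +5, +12 over and over.
Reversing it on jjuxfus: j−5=e, j−12=x, u−5=p, x−12=l, f−5=a, u−12=i, s−5=n.

explain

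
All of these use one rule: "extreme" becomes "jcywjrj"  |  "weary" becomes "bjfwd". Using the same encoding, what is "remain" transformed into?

wjrfns

Compare letters: e→j is +5, x→c is +5, t→y is +5 — a constant shift. Each letter is shifted forward by 5 in the alphabet (a Caesar shift of +5).
Applying it to remain: r+5=w, e+5=j, m+5=r, a+5=f, i+5=n, n+5=s.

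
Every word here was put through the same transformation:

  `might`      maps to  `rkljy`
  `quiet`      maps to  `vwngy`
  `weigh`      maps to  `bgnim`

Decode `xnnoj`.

slime

Shifts by position in might: pos 0: m→r (+5), pos 1: i→k (+2), pos 2: g→l (+5), pos 3: h→j (+2) — repeating every 2. It's a Vigenère-style cipher with numeric key [5,2]: position i shifts by key[i mod 2].
Reversing it on xnnoj: x−5=s, n−2=l, n−5=i, o−2=m, j−5=e.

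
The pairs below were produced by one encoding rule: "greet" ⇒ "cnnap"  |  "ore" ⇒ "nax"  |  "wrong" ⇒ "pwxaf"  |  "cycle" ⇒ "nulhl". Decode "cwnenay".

prevent

The output letters match the input read backwards, each shifted +9: greet reversed is teerg. The word is reversed, then every letter is shifted forward by 9.
Reversing it on cwnenay: shift back: c−9=t, w−9=n, n−9=e, e−9=v, n−9=e, a−9=r, y−9=p → tneverp; then reverse → prevent.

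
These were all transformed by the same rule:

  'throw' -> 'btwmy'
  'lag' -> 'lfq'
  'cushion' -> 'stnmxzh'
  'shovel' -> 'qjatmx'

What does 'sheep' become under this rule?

ujjmx

Two steps: reverse the string, then apply a Caesar shift of +5.
For sheep: reverse → peehs; then shift: p+5=u, e+5=j, e+5=j, h+5=m, s+5=x.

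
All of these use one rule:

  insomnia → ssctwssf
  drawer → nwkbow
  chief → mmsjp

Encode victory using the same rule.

fnmyywi

It's a Vigenère-style cipher with numeric key [10,5]: position i shifts by key[i mod 2].
Applying it to victory: v+10=f, i+5=n, c+10=m, t+5=y, o+10=y, r+5=w, y+10=i.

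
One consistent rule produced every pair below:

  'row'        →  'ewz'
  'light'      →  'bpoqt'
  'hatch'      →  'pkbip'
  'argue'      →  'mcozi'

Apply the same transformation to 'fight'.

The output letters match the input read backwards, each shifted +8: row reversed is wor. Read the word backwards and shift each letter +8.
Applying it to fight: reverse → thgif; then shift: t+8=b, h+8=p, g+8=o, i+8=q, f+8=n.

bpoqn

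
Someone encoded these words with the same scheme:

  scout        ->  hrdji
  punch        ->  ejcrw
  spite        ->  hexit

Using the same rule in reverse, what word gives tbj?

Compare letters: s→h is +15, c→r is +15, o→d is +15 — a constant shift. Every letter moves 15 places later in the alphabet, wrapping around z→a.
Decoding tbj: t−15=e, b−15=m, j−15=u.

emu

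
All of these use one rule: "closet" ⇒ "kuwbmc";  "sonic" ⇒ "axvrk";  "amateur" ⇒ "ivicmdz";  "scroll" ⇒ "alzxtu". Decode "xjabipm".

Shifts by position in closet: pos 0: c→k (+8), pos 1: l→u (+9), pos 2: o→w (+8), pos 3: s→b (+9) — repeating every 2. A repeating key of period 2 is used — shifts +8, +9 over and over.
Undoing it on xjabipm: x−8=p, j−9=a, a−8=s, b−9=s, i−8=a, p−9=g, m−8=e.

passage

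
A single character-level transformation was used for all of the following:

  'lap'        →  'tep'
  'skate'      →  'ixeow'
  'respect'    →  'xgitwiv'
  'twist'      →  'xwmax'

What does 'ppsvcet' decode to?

The output letters match the input read backwards, each shifted +4: lap reversed is pal. The word is reversed, then every letter is shifted forward by 4.
Undoing it on ppsvcet: shift back: p−4=l, p−4=l, s−4=o, v−4=r, c−4=y, e−4=a, t−4=p → lloryap; then reverse → payroll.

payroll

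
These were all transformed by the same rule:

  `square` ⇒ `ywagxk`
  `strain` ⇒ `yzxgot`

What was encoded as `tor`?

nil

Compare letters: s→y is +6, q→w is +6, u→a is +6 — a constant shift. Every letter moves 6 places later in the alphabet, wrapping around z→a.
Decoding tor: t−6=n, o−6=i, r−6=l.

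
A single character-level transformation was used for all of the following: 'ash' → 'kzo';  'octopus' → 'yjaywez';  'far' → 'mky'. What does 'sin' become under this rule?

zsu

The rule splits by letter class: vowels +10, consonants +7.
For sin: s(cons)+7=z, i(vowel)+10=s, n(cons)+7=u.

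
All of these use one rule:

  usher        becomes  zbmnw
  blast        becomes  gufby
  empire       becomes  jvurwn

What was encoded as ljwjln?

garage

The shifts repeat in a cycle of length 2: positions 0,1,… shift by +5, +9, then the pattern repeats.
Reversing it on ljwjln: l−5=g, j−9=a, w−5=r, j−9=a, l−5=g, n−9=e.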